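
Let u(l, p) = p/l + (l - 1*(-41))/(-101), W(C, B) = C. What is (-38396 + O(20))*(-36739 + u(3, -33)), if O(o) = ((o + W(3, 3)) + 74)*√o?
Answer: 142518042424/101 - 720088036*√5/101 ≈ 1.3951e+9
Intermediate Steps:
u(l, p) = -41/101 - l/101 + p/l (u(l, p) = p/l + (l + 41)*(-1/101) = p/l + (41 + l)*(-1/101) = p/l + (-41/101 - l/101) = -41/101 - l/101 + p/l)
O(o) = √o*(77 + o) (O(o) = ((o + 3) + 74)*√o = ((3 + o) + 74)*√o = (77 + o)*√o = √o*(77 + o))
(-38396 + O(20))*(-36739 + u(3, -33)) = (-38396 + √20*(77 + 20))*(-36739 + (-33 - 1/101*3*(41 + 3))/3) = (-38396 + (2*√5)*97)*(-36739 + (-33 - 1/101*3*44)/3) = (-38396 + 194*√5)*(-36739 + (-33 - 132/101)/3) = (-38396 + 194*√5)*(-36739 + (⅓)*(-3465/101)) = (-38396 + 194*√5)*(-36739 - 1155/101) = (-38396 + 194*√5)*(-3711794/101) = 142518042424/101 - 720088036*√5/101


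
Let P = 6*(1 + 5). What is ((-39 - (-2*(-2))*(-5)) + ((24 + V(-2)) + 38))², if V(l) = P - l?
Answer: 6561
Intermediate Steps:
P = 36 (P = 6*6 = 36)
V(l) = 36 - l
((-39 - (-2*(-2))*(-5)) + ((24 + V(-2)) + 38))² = ((-39 - (-2*(-2))*(-5)) + ((24 + (36 - 1*(-2))) + 38))² = ((-39 - 4*(-5)) + ((24 + (36 + 2)) + 38))² = ((-39 - 1*(-20)) + ((24 + 38) + 38))² = ((-39 + 20) + (62 + 38))² = (-19 + 100)² = 81² = 6561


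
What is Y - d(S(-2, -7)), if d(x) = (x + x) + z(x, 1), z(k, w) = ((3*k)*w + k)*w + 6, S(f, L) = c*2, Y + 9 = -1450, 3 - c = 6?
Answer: -1429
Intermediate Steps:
c = -3 (c = 3 - 1*6 = 3 - 6 = -3)
Y = -1459 (Y = -9 - 1450 = -1459)
S(f, L) = -6 (S(f, L) = -3*2 = -6)
z(k, w) = 6 + w*(k + 3*k*w) (z(k, w) = (3*k*w + k)*w + 6 = (k + 3*k*w)*w + 6 = w*(k + 3*k*w) + 6 = 6 + w*(k + 3*k*w))
d(x) = 6 + 6*x (d(x) = (x + x) + (6 + x*1 + 3*x*1²) = 2*x + (6 + x + 3*x*1) = 2*x + (6 + x + 3*x) = 2*x + (6 + 4*x) = 6 + 6*x)
Y - d(S(-2, -7)) = -1459 - (6 + 6*(-6)) = -1459 - (6 - 36) = -1459 - 1*(-30) = -1459 + 30 = -1429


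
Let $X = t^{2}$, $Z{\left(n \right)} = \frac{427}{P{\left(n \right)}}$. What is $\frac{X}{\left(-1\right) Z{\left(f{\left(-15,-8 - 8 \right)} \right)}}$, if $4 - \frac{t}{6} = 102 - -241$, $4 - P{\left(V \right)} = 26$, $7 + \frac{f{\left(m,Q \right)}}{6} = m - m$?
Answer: $\frac{91017432}{427} \approx 2.1316 \cdot 10^{5}$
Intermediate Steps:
$f{\left(m,Q \right)} = -42$ ($f{\left(m,Q \right)} = -42 + 6 \left(m - m\right) = -42 + 6 \cdot 0 = -42 + 0 = -42$)
$P{\left(V \right)} = -22$ ($P{\left(V \right)} = 4 - 26 = -22$)
$Z{\left(n \right)} = - \frac{427}{22}$ ($Z{\left(n \right)} = \frac{427}{-22} = 427 \left(- \frac{1}{22}\right) = - \frac{427}{22}$)
$t = -2034$ ($t = 24 - 6 \left(102 - -241\right) = 24 - 6 \left(102 + 241\right) = 24 - 2058 = -2034$)
$X = 4137156$ ($X = \left(-2034\right)^{2} = 4137156$)
$\frac{X}{\left(-1\right) Z{\left(f{\left(-15,-8 - 8 \right)} \right)}} = \frac{4137156}{\left(-1\right) \left(- \frac{427}{22}\right)} = \frac{4137156}{\frac{427}{22}} = 4137156 \cdot \frac{22}{427} = \frac{91017432}{427}$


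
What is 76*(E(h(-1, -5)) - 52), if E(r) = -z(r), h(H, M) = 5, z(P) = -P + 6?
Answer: -4028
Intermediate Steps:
z(P) = 6 - P
E(r) = -6 + r (E(r) = -(6 - r) = -6 + r)
76*(E(h(-1, -5)) - 52) = 76*((-6 + 5) - 52) = 76*(-1 - 52) = 76*(-53) = -4028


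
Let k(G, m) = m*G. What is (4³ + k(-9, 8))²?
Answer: 64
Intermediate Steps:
k(G, m) = G*m
(4³ + k(-9, 8))² = (4³ - 9*8)² = (64 - 72)² = (-8)² = 64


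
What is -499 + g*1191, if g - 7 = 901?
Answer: 1080929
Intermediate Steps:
g = 908 (g = 7 + 901 = 908)
-499 + g*1191 = -499 + 908*1191 = -499 + 1081428 = 1080929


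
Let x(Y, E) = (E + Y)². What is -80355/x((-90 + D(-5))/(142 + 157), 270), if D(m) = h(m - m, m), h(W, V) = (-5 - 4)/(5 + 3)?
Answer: -153254770240/138722734107 ≈ -1.1048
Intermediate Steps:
h(W, V) = -9/8
D(m) = -9/8
-80355/x((-90 + D(-5))/(142 + 157), 270) = -80355/(270 + (-90 - 9/8)/(142 + 157))² = -80355/(270 - 729/8/299)² = -80355/(270 - 729/8*1/299)² = -80355/(270 - 729/2392)² = -80355/((645111/2392)²) = -80355/416168202321/5721664 = -80355*5721664/416168202321 = -153254770240/138722734107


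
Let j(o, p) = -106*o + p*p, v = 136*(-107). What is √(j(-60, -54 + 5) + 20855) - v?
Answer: 14552 + 4*√1851 ≈ 14724.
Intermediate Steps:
v = -14552
j(o, p) = p² - 106*o (j(o, p) = -106*o + p² = p² - 106*o)
√(j(-60, -54 + 5) + 20855) - v = √(((-54 + 5)² - 106*(-60)) + 20855) - 1*(-14552) = √(((-49)² + 6360) + 20855) + 14552 = √((2401 + 6360) + 20855) + 14552 = √(8761 + 20855) + 14552 = √29616 + 14552 = 4*√1851 + 14552 = 14552 + 4*√1851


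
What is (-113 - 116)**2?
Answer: 52441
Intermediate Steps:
(-113 - 116)**2 = (-229)**2 = 52441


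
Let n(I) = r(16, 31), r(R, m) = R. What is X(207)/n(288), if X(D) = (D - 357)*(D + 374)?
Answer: -43575/8 ≈ -5446.9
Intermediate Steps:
n(I) = 16
X(D) = (-357 + D)*(374 + D)
X(207)/n(288) = (-133518 + 207² + 17*207)/16 = (-133518 + 42849 + 3519)*(1/16) = -87150*1/16 = -43575/8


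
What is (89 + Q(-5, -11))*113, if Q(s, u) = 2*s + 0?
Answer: 8927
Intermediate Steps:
Q(s, u) = 2*s
(89 + Q(-5, -11))*113 = (89 + 2*(-5))*113 = (89 - 10)*113 = 79*113 = 8927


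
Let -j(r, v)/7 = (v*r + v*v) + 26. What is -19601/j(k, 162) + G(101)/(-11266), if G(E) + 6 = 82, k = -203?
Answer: -112172289/260875496 ≈ -0.42998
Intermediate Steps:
G(E) = 76 (G(E) = -6 + 82 = 76)
j(r, v) = -182 - 7*v² - 7*r*v (j(r, v) = -7*((v*r + v*v) + 26) = -7*((r*v + v²) + 26) = -7*((v² + r*v) + 26) = -7*(26 + v² + r*v) = -182 - 7*v² - 7*r*v)
-19601/j(k, 162) + G(101)/(-11266) = -19601/(-182 - 7*162² - 7*(-203)*162) + 76/(-11266) = -19601/(-182 - 7*26244 + 230202) + 76*(-1/11266) = -19601/(-182 - 183708 + 230202) - 38/5633 = -19601/46312 - 38/5633 = -112172289/260875496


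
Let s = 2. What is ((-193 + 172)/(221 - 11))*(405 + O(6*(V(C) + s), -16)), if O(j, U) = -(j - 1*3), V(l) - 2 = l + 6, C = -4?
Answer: -186/5 ≈ -37.200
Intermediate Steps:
V(l) = 8 + l (V(l) = 2 + (l + 6) = 2 + (6 + l) = 8 + l)
O(j, U) = 3 - j (O(j, U) = -(j - 3) = -(-3 + j) = 3 - j)
((-193 + 172)/(221 - 11))*(405 + O(6*(V(C) + s), -16)) = ((-193 + 172)/(221 - 11))*(405 + (3 - 6*((8 - 4) + 2))) = (-21/210)*(405 + (3 - 6*(4 + 2))) = (-21*1/210)*(405 + (3 - 6*6)) = -(405 + (3 - 1*36))/10 = -(405 + (3 - 36))/10 = -(405 - 33)/10 = -⅒*372 = -186/5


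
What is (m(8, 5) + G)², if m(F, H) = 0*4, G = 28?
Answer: 784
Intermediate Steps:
m(F, H) = 0
(m(8, 5) + G)² = (0 + 28)² = 28² = 784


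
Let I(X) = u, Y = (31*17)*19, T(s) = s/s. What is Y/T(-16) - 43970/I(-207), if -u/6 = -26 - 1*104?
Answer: 776617/78 ≈ 9956.6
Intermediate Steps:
u = 780 (u = -6*(-26 - 1*104) = -6*(-26 - 104) = -6*(-130) = 780)
T(s) = 1
Y = 10013 (Y = 527*19 = 10013)
I(X) = 780
Y/T(-16) - 43970/I(-207) = 10013/1 - 43970/780 = 10013*1 - 43970*1/780 = 10013 - 4397/78 = 776617/78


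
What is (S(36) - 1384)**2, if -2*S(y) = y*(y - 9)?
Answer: 3496900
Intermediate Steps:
S(y) = -y*(-9 + y)/2 (S(y) = -y*(y - 9)/2 = -y*(-9 + y)/2)
(S(36) - 1384)**2 = ((1/2)*36*(9 - 1*36) - 1384)**2 = ((1/2)*36*(9 - 36) - 1384)**2 = ((1/2)*36*(-27) - 1384)**2 = (-486 - 1384)**2 = (-1870)**2 = 3496900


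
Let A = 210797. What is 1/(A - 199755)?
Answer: 1/11042 ≈ 9.0563e-5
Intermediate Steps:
1/(A - 199755) = 1/(210797 - 199755) = 1/11042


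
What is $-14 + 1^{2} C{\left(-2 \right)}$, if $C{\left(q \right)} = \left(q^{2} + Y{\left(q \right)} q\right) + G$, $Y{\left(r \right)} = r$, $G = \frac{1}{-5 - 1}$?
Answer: $- \frac{37}{6} \approx -6.1667$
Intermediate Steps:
$G = - \frac{1}{6}$ ($G = \frac{1}{-6} = - \frac{1}{6} \approx -0.16667$)
$C{\left(q \right)} = - \frac{1}{6} + 2 q^{2}$ ($C{\left(q \right)} = \left(q^{2} + q q\right) - \frac{1}{6} = \left(q^{2} + q^{2}\right) - \frac{1}{6} = 2 q^{2} - \frac{1}{6} = - \frac{1}{6} + 2 q^{2}$)
$-14 + 1^{2} C{\left(-2 \right)} = -14 + 1^{2} \left(- \frac{1}{6} + 2 \left(-2\right)^{2}\right) = -14 + 1 \left(- \frac{1}{6} + 2 \cdot 4\right) = -14 + 1 \left(- \frac{1}{6} + 8\right) = -14 + 1 \cdot \frac{47}{6} = -14 + \frac{47}{6} = - \frac{37}{6}$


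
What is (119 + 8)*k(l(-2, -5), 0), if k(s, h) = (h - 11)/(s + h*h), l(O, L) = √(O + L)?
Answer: 1397*I*√7/7 ≈ 528.02*I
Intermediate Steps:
l(O, L) = √(L + O)
k(s, h) = (-11 + h)/(s + h²)
(119 + 8)*k(l(-2, -5), 0) = (119 + 8)*((-11 + 0)/(√(-5 - 2) + 0²)) = 127*(-11/(√(-7) + 0)) = 127*(-11/(I*√7 + 0)) = 127*(-11/(I*√7)) = 127*(-I*√7/7*(-11)) = 127*(11*I*√7/7) = 1397*I*√7/7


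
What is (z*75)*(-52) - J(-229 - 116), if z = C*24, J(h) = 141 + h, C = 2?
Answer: -186996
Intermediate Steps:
z = 48 (z = 2*24 = 48)
(z*75)*(-52) - J(-229 - 116) = (48*75)*(-52) - (141 + (-229 - 116)) = 3600*(-52) - (141 - 345) = -187200 - 1*(-204) = -187200 + 204 = -186996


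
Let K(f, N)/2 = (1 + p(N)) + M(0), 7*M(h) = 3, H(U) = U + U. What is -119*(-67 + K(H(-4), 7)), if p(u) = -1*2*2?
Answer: 8585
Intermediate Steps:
p(u) = -4 (p(u) = -2*2 = -4)
H(U) = 2*U
M(h) = 3/7 (M(h) = (⅐)*3 = 3/7)
K(f, N) = -36/7 (K(f, N) = 2*((1 - 4) + 3/7) = 2*(-3 + 3/7) = 2*(-18/7) = -36/7)
-119*(-67 + K(H(-4), 7)) = -119*(-67 - 36/7) = -119*(-505/7) = 8585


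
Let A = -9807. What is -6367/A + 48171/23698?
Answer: 623298163/232406286 ≈ 2.6819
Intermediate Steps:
-6367/A + 48171/23698 = -6367/(-9807) + 48171/23698 = -6367*(-1/9807) + 48171*(1/23698) = 6367/9807 + 48171/23698 = 623298163/232406286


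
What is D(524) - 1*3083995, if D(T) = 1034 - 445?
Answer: -3083406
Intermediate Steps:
D(T) = 589
D(524) - 1*3083995 = 589 - 1*3083995 = 589 - 3083995 = -3083406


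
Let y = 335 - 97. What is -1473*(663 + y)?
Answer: -1327173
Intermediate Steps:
y = 238
-1473*(663 + y) = -1473*(663 + 238) = -1473*901 = -1327173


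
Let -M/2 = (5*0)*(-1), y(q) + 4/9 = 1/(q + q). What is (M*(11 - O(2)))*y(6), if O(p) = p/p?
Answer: 0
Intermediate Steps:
y(q) = -4/9 + 1/(2*q) (y(q) = -4/9 + 1/(q + q) = -4/9 + 1/(2*q))
M = 0 (M = -2*5*0*(-1) = -0*(-1) = -2*0 = 0)
O(p) = 1
(M*(11 - O(2)))*y(6) = (0*(11 - 1*1))*((1/18)*(9 - 8*6)/6) = (0*(11 - 1))*((1/18)*(⅙)*(9 - 48)) = (0*10)*((1/18)*(⅙)*(-39)) = 0*(-13/36) = 0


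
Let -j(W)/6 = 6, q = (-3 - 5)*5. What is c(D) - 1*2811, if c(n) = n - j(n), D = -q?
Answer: -2735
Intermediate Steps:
q = -40 (q = -8*5 = -40)
j(W) = -36 (j(W) = -6*6 = -36)
D = 40 (D = -1*(-40) = 40)
c(n) = 36 + n (c(n) = n - 1*(-36) = n + 36 = 36 + n)
c(D) - 1*2811 = (36 + 40) - 1*2811 = 76 - 2811 = -2735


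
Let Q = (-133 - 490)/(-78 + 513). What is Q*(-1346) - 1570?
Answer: 155608/435 ≈ 357.72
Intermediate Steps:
Q = -623/435 ≈ -1.4322
Q*(-1346) - 1570 = -623/435*(-1346) - 1570 = 838558/435 - 1570 = 155608/435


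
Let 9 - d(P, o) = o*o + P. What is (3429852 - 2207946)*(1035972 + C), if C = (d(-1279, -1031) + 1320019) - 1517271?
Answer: -272427608418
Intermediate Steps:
d(P, o) = 9 - P - o² (d(P, o) = 9 - (o*o + P) = 9 - (o² + P) = 9 - (P + o²) = 9 + (-P - o²) = 9 - P - o²)
C = -1258925 (C = ((9 - 1*(-1279) - 1*(-1031)²) + 1320019) - 1517271 = ((9 + 1279 - 1*1062961) + 1320019) - 1517271 = ((9 + 1279 - 1062961) + 1320019) - 1517271 = (-1061673 + 1320019) - 1517271 = 258346 - 1517271 = -1258925)
(3429852 - 2207946)*(1035972 + C) = (3429852 - 2207946)*(1035972 - 1258925) = 1221906*(-222953) = -272427608418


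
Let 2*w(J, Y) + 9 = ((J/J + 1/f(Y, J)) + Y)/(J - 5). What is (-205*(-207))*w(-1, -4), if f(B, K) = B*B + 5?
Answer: -1263620/7 ≈ -1.8052e+5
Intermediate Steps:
f(B, K) = 5 + B² (f(B, K) = B² + 5 = 5 + B²)
w(J, Y) = -9/2 + (1 + Y + 1/(5 + Y²))/(2*(-5 + J)) (w(J, Y) = -9/2 + (((J/J + 1/(5 + Y²)) + Y)/(J - 5))/2 = -9/2 + (((1 + 1/(5 + Y²)) + Y)/(-5 + J))/2 = -9/2 + ((1 + Y + 1/(5 + Y²))/(-5 + J))/2 = -9/2 + (1 + Y + 1/(5 + Y²))/(2*(-5 + J)))
(-205*(-207))*w(-1, -4) = (-205*(-207))*((231 + 46*(-4)² - 4*(5 + (-4)²) - 9*(-1)*(5 + (-4)²))/(2*(-5 - 1)*(5 + (-4)²))) = 42435*((½)*(231 + 46*16 - 4*(5 + 16) - 9*(-1)*(5 + 16))/(-6*(5 + 16))) = 42435*((½)*(-⅙)*(231 + 736 - 4*21 - 9*(-1)*21)/21) = 42435*((½)*(-⅙)*(1/21)*(231 + 736 - 84 + 189)) = 42435*((½)*(-⅙)*(1/21)*1072) = 42435*(-268/63) = -1263620/7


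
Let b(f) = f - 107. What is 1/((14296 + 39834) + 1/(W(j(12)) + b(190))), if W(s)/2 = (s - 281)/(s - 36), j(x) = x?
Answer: 1265/68474462 ≈ 1.8474e-5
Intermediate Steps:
W(s) = 2*(-281 + s)/(-36 + s) (W(s) = 2*((s - 281)/(s - 36)) = 2*((-281 + s)/(-36 + s)) = 2*(-281 + s)/(-36 + s))
b(f) = -107 + f
1/((14296 + 39834) + 1/(W(j(12)) + b(190))) = 1/((14296 + 39834) + 1/(2*(-281 + 12)/(-36 + 12) + (-107 + 190))) = 1/(54130 + 1/(2*(-269)/(-24) + 83)) = 1/(54130 + 1/(2*(-1/24)*(-269) + 83)) = 1/(54130 + 1/(269/12 + 83)) = 1/(54130 + 1/(1265/12)) = 1/(54130 + 12/1265) = 1/(68474462/1265) = 1265/68474462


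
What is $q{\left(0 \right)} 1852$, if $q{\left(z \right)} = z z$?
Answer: $0$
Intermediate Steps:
$q{\left(z \right)} = z^{2}$
$q{\left(0 \right)} 1852 = 0^{2} \cdot 1852 = 0 \cdot 1852 = 0$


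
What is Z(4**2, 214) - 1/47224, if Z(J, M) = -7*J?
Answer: -5289089/47224 ≈ -112.00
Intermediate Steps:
Z(4**2, 214) - 1/47224 = -7*4**2 - 1/47224 = -7*16 - 1*1/47224 = -112 - 1/47224 = -5289089/47224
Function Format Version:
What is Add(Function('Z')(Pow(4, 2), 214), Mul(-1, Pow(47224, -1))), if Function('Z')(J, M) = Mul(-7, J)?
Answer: Rational(-5289089, 47224) ≈ -112.00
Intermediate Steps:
Add(Function('Z')(Pow(4, 2), 214), Mul(-1, Pow(47224, -1))) = Add(Mul(-7, Pow(4, 2)), Mul(-1, Pow(47224, -1))) = Add(Mul(-7, 16), Mul(-1, Rational(1, 47224))) = Add(-112, Rational(-1, 47224)) = Rational(-5289089, 47224)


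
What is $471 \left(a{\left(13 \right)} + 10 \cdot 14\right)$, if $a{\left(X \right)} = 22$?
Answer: $76302$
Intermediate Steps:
$471 \left(a{\left(13 \right)} + 10 \cdot 14\right) = 471 \left(22 + 10 \cdot 14\right) = 471 \left(22 + 140\right) = 471 \cdot 162 = 76302$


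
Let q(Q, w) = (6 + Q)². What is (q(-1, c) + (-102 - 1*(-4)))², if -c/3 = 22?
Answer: 5329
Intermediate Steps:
c = -66 (c = -3*22 = -66)
(q(-1, c) + (-102 - 1*(-4)))² = ((6 - 1)² + (-102 - 1*(-4)))² = (5² + (-102 + 4))² = (25 - 98)² = (-73)² = 5329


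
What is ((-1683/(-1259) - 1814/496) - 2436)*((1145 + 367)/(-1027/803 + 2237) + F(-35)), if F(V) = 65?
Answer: -831163048049897/5190232536 ≈ -1.6014e+5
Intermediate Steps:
((-1683/(-1259) - 1814/496) - 2436)*((1145 + 367)/(-1027/803 + 2237) + F(-35)) = ((-1683/(-1259) - 1814/496) - 2436)*((1145 + 367)/(-1027/803 + 2237) + 65) = ((-1683*(-1/1259) - 1814*1/496) - 2436)*(1512/(-1027*1/803 + 2237) + 65) = ((1683/1259 - 907/248) - 2436)*(1512/(-1027/803 + 2237) + 65) = (-724529/312232 - 2436)*(1512/(1795284/803) + 65) = -761321681*(1512*(803/1795284) + 65)/312232 = -761321681*(11242/16623 + 65)/312232 = -761321681/312232*1091737/16623 = -831163048049897/5190232536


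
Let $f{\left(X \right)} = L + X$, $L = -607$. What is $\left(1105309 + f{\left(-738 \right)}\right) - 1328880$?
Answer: $-224916$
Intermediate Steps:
$f{\left(X \right)} = -607 + X$
$\left(1105309 + f{\left(-738 \right)}\right) - 1328880 = \left(1105309 - 1345\right) - 1328880 = 1103964 - 1328880 = -224916$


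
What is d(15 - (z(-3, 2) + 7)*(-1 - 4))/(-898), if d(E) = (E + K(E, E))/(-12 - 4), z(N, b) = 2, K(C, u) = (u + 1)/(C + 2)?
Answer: 3781/890816 ≈ 0.0042444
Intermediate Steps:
K(C, u) = (1 + u)/(2 + C)
d(E) = -E/16 - (1 + E)/(16*(2 + E)) (d(E) = (E + (1 + E)/(2 + E))/(-12 - 4) = (E + (1 + E)/(2 + E))/(-16) = (E + (1 + E)/(2 + E))*(-1/16) = -E/16 - (1 + E)/(16*(2 + E)))
d(15 - (z(-3, 2) + 7)*(-1 - 4))/(-898) = ((-1 - (15 - (2 + 7)*(-1 - 4)) - (15 - (2 + 7)*(-1 - 4))*(2 + (15 - (2 + 7)*(-1 - 4))))/(16*(2 + (15 - (2 + 7)*(-1 - 4)))))/(-898) = ((-1 - (15 - 9*(-5)) - (15 - 9*(-5))*(2 + (15 - 9*(-5))))/(16*(2 + (15 - 9*(-5)))))*(-1/898) = ((-1 - (15 - 1*(-45)) - (15 - 1*(-45))*(2 + (15 - 1*(-45))))/(16*(2 + (15 - 1*(-45)))))*(-1/898) = ((-1 - (15 + 45) - (15 + 45)*(2 + (15 + 45)))/(16*(2 + (15 + 45))))*(-1/898) = ((-1 - 1*60 - 1*60*(2 + 60))/(16*(2 + 60)))*(-1/898) = ((1/16)*(-1 - 60 - 1*60*62)/62)*(-1/898) = ((1/16)*(1/62)*(-1 - 60 - 3720))*(-1/898) = ((1/16)*(1/62)*(-3781))*(-1/898) = -3781/992*(-1/898) = 3781/890816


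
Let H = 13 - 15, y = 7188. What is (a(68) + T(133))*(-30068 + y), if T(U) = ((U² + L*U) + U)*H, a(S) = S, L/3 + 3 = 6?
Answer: 868753600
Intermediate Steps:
L = 9 (L = -9 + 3*6 = -9 + 18 = 9)
H = -2
T(U) = -20*U - 2*U² (T(U) = ((U² + 9*U) + U)*(-2) = (U² + 10*U)*(-2) = -20*U - 2*U²)
(a(68) + T(133))*(-30068 + y) = (68 - 2*133*(10 + 133))*(-30068 + 7188) = (68 - 2*133*143)*(-22880) = (68 - 38038)*(-22880) = -37970*(-22880) = 868753600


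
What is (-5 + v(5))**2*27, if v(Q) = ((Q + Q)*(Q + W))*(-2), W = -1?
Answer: 195075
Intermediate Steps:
v(Q) = -4*Q*(-1 + Q) (v(Q) = ((Q + Q)*(Q - 1))*(-2) = ((2*Q)*(-1 + Q))*(-2) = (2*Q*(-1 + Q))*(-2) = -4*Q*(-1 + Q))
(-5 + v(5))**2*27 = (-5 + 4*5*(1 - 1*5))**2*27 = (-5 + 4*5*(1 - 5))**2*27 = (-5 + 4*5*(-4))**2*27 = (-5 - 80)**2*27 = (-85)**2*27 = 7225*27 = 195075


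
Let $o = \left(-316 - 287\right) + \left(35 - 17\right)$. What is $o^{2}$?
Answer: $342225$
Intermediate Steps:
$o = -585$ ($o = -603 + 18 = -585$)
$o^{2} = \left(-585\right)^{2} = 342225$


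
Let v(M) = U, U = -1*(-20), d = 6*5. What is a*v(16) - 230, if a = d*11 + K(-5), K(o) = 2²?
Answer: 6450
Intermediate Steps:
d = 30
K(o) = 4
U = 20
v(M) = 20
a = 334 (a = 30*11 + 4 = 330 + 4 = 334)
a*v(16) - 230 = 334*20 - 230 = 6680 - 230 = 6450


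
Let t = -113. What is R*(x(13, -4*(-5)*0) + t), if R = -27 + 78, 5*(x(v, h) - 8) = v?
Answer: -26112/5 ≈ -5222.4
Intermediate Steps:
x(v, h) = 8 + v/5
R = 51
R*(x(13, -4*(-5)*0) + t) = 51*((8 + (⅕)*13) - 113) = 51*((8 + 13/5) - 113) = 51*(53/5 - 113) = 51*(-512/5) = -26112/5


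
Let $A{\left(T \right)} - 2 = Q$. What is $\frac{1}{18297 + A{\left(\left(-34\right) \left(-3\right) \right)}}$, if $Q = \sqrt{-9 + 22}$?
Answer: $\frac{18299}{334853388} - \frac{\sqrt{13}}{334853388} \approx 5.4637 \cdot 10^{-5}$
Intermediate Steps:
$Q = \sqrt{13} \approx 3.6056$
$A{\left(T \right)} = 2 + \sqrt{13}$
$\frac{1}{18297 + A{\left(\left(-34\right) \left(-3\right) \right)}} = \frac{1}{18297 + \left(2 + \sqrt{13}\right)} = \frac{1}{18299 + \sqrt{13}}$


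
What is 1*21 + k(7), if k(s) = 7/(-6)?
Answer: 119/6 ≈ 19.833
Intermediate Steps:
k(s) = -7/6 (k(s) = 7*(-⅙) = -7/6)
1*21 + k(7) = 1*21 - 7/6 = 21 - 7/6 = 119/6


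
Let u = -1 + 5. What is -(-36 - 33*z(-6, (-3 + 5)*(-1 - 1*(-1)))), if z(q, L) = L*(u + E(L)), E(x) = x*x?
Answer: 36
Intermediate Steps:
u = 4
E(x) = x²
z(q, L) = L*(4 + L²)
-(-36 - 33*z(-6, (-3 + 5)*(-1 - 1*(-1)))) = -(-36 - 33*(-3 + 5)*(-1 - 1*(-1))*(4 + ((-3 + 5)*(-1 - 1*(-1)))²)) = -(-36 - 33*2*(-1 + 1)*(4 + (2*(-1 + 1))²)) = -(-36 - 33*2*0*(4 + (2*0)²)) = -(-36 - 0*(4 + 0²)) = -(-36 - 0*(4 + 0)) = -(-36 - 0*4) = -(-36 - 33*0) = -(-36 + 0) = -1*(-36) = 36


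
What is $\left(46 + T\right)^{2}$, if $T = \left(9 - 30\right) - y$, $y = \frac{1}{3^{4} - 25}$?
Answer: $\frac{1957201}{3136} \approx 624.11$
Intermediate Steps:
$y = \frac{1}{56}$ ($y = \frac{1}{81 - 25} = \frac{1}{56} \approx 0.017857$)
$T = - \frac{1177}{56}$ ($T = \left(9 - 30\right) - \frac{1}{56} = -21 - \frac{1}{56} = - \frac{1177}{56} \approx -21.018$)
$\left(46 + T\right)^{2} = \left(46 - \frac{1177}{56}\right)^{2} = \left(\frac{1399}{56}\right)^{2} = \frac{1957201}{3136}$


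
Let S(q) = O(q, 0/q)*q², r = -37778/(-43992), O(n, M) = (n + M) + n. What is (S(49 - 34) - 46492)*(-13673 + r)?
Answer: 459681069073/846 ≈ 5.4336e+8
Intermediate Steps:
O(n, M) = M + 2*n (O(n, M) = (M + n) + n = M + 2*n)
r = 1453/1692 (r = -37778*(-1/43992) = 1453/1692 ≈ 0.85875)
S(q) = 2*q³ (S(q) = (0/q + 2*q)*q² = (0 + 2*q)*q² = (2*q)*q² = 2*q³)
(S(49 - 34) - 46492)*(-13673 + r) = (2*(49 - 34)³ - 46492)*(-13673 + 1453/1692) = (2*15³ - 46492)*(-23133263/1692) = (2*3375 - 46492)*(-23133263/1692) = (6750 - 46492)*(-23133263/1692) = -39742*(-23133263/1692) = 459681069073/846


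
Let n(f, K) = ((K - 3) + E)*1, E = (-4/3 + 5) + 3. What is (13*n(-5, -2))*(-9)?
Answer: -195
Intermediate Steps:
E = 20/3 (E = (-4*⅓ + 5) + 3 = (-4/3 + 5) + 3 = 11/3 + 3 = 20/3 ≈ 6.6667)
n(f, K) = 11/3 + K (n(f, K) = ((K - 3) + 20/3)*1 = ((-3 + K) + 20/3)*1 = (11/3 + K)*1 = 11/3 + K)
(13*n(-5, -2))*(-9) = (13*(11/3 - 2))*(-9) = (13*(5/3))*(-9) = (65/3)*(-9) = -195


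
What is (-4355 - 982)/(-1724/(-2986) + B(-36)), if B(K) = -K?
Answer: -7968141/54610 ≈ -145.91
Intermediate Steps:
(-4355 - 982)/(-1724/(-2986) + B(-36)) = (-4355 - 982)/(-1724/(-2986) - 1*(-36)) = -5337/(-1724*(-1/2986) + 36) = -5337/(862/1493 + 36) = -5337/54610/1493 = -5337*1493/54610 = -7968141/54610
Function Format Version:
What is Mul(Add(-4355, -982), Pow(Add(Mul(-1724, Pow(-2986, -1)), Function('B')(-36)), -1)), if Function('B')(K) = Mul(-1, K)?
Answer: Rational(-7968141, 54610) ≈ -145.91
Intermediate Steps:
Mul(Add(-4355, -982), Pow(Add(Mul(-1724, Pow(-2986, -1)), Function('B')(-36)), -1)) = Mul(Add(-4355, -982), Pow(Add(Mul(-1724, Pow(-2986, -1)), Mul(-1, -36)), -1)) = Mul(-5337, Pow(Add(Mul(-1724, Rational(-1, 2986)), 36), -1)) = Mul(-5337, Pow(Add(Rational(862, 1493), 36), -1)) = Mul(-5337, Pow(Rational(54610, 1493), -1)) = Mul(-5337, Rational(1493, 54610)) = Rational(-7968141, 54610)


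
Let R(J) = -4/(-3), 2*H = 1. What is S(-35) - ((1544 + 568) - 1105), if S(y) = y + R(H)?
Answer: -3122/3 ≈ -1040.7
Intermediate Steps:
H = 1/2 (H = (1/2)*1 = 1/2 ≈ 0.50000)
R(J) = 4/3 (R(J) = -4*(-1/3) = 4/3)
S(y) = 4/3 + y (S(y) = y + 4/3 = 4/3 + y)
S(-35) - ((1544 + 568) - 1105) = (4/3 - 35) - ((1544 + 568) - 1105) = -101/3 - (2112 - 1105) = -101/3 - 1*1007 = -101/3 - 1007 = -3122/3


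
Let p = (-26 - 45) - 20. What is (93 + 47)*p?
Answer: -12740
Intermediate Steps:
p = -91 (p = -71 - 20 = -91)
(93 + 47)*p = (93 + 47)*(-91) = 140*(-91) = -12740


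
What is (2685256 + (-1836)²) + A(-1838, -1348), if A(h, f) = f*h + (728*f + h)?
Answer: 7550594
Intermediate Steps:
A(h, f) = h + 728*f + f*h (A(h, f) = f*h + (h + 728*f) = h + 728*f + f*h)
(2685256 + (-1836)²) + A(-1838, -1348) = (2685256 + (-1836)²) + (-1838 + 728*(-1348) - 1348*(-1838)) = (2685256 + 3370896) + (-1838 - 981344 + 2477624) = 6056152 + 1494442 = 7550594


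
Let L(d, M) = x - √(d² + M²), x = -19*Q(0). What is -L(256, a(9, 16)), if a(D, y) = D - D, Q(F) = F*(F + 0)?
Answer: 256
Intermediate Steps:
Q(F) = F² (Q(F) = F*F = F²)
x = 0 (x = -19*0² = -19*0 = 0)
a(D, y) = 0
L(d, M) = -√(M² + d²) (L(d, M) = 0 - √(d² + M²) = 0 - √(M² + d²) = -√(M² + d²))
-L(256, a(9, 16)) = -(-1)*√(0² + 256²) = -(-1)*√(0 + 65536) = -(-1)*√65536 = -(-1)*256 = -1*(-256) = 256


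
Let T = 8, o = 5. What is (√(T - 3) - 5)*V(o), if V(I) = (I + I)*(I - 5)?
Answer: 0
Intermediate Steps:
V(I) = 2*I*(-5 + I) (V(I) = (2*I)*(-5 + I) = 2*I*(-5 + I))
(√(T - 3) - 5)*V(o) = (√(8 - 3) - 5)*(2*5*(-5 + 5)) = (√5 - 5)*(2*5*0) = (-5 + √5)*0 = 0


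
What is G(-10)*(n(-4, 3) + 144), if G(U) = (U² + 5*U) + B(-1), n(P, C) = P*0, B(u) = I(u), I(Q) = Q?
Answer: 7056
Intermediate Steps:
B(u) = u
n(P, C) = 0
G(U) = -1 + U² + 5*U (G(U) = (U² + 5*U) - 1 = -1 + U² + 5*U)
G(-10)*(n(-4, 3) + 144) = (-1 + (-10)² + 5*(-10))*(0 + 144) = (-1 + 100 - 50)*144 = 49*144 = 7056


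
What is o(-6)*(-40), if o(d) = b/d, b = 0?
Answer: 0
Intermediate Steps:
o(d) = 0 (o(d) = 0/d = 0)
o(-6)*(-40) = 0*(-40) = 0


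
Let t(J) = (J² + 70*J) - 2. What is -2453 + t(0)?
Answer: -2455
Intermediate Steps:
t(J) = -2 + J² + 70*J
-2453 + t(0) = -2453 + (-2 + 0² + 70*0) = -2453 + (-2 + 0 + 0) = -2453 - 2 = -2455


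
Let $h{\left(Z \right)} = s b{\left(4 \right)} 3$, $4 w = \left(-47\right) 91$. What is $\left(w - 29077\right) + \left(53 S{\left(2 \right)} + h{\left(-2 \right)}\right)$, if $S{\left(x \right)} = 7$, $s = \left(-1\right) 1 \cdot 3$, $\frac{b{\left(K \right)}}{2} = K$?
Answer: $- \frac{119389}{4} \approx -29847.0$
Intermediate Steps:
$w = - \frac{4277}{4}$ ($w = \frac{\left(-47\right) 91}{4} = \frac{1}{4} \left(-4277\right) = - \frac{4277}{4} \approx -1069.3$)
$b{\left(K \right)} = 2 K$
$s = -3$ ($s = \left(-1\right) 3 = -3$)
$h{\left(Z \right)} = -72$ ($h{\left(Z \right)} = - 3 \cdot 2 \cdot 4 \cdot 3 = \left(-3\right) 8 \cdot 3 = \left(-24\right) 3 = -72$)
$\left(w - 29077\right) + \left(53 S{\left(2 \right)} + h{\left(-2 \right)}\right) = \left(- \frac{4277}{4} - 29077\right) + \left(53 \cdot 7 - 72\right) = - \frac{120585}{4} + \left(371 - 72\right) = - \frac{120585}{4} + 299 = - \frac{119389}{4}$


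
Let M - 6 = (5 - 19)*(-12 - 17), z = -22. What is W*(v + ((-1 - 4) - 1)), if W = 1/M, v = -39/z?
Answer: -93/9064 ≈ -0.010260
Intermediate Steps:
M = 412 (M = 6 + (5 - 19)*(-12 - 17) = 6 - 14*(-29) = 6 + 406 = 412)
v = 39/22 (v = -39/(-22) = -39*(-1/22) = 39/22 ≈ 1.7727)
W = 1/412 ≈ 0.0024272
W*(v + ((-1 - 4) - 1)) = (39/22 + ((-1 - 4) - 1))/412 = (39/22 + (-5 - 1))/412 = (39/22 - 6)/412 = (1/412)*(-93/22) = -93/9064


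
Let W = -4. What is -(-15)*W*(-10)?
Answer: 600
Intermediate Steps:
-(-15)*W*(-10) = -(-15)*(-4)*(-10) = -5*12*(-10) = -60*(-10) = 600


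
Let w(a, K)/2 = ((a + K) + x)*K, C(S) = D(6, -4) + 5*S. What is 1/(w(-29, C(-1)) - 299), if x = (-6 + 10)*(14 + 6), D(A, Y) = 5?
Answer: -1/299 ≈ -0.0033445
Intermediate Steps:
x = 80 (x = 4*20 = 80)
C(S) = 5 + 5*S
w(a, K) = 2*K*(80 + K + a) (w(a, K) = 2*(((a + K) + 80)*K) = 2*(((K + a) + 80)*K) = 2*((80 + K + a)*K) = 2*(K*(80 + K + a)) = 2*K*(80 + K + a))
1/(w(-29, C(-1)) - 299) = 1/(2*(5 + 5*(-1))*(80 + (5 + 5*(-1)) - 29) - 299) = 1/(2*(5 - 5)*(80 + (5 - 5) - 29) - 299) = 1/(2*0*(80 + 0 - 29) - 299) = 1/(2*0*51 - 299) = 1/(0 - 299) = 1/(-299) = -1/299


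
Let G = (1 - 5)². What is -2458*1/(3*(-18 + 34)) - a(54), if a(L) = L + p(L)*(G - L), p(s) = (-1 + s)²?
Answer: 2559283/24 ≈ 1.0664e+5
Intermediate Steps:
G = 16 (G = (-4)² = 16)
a(L) = L + (-1 + L)²*(16 - L)
-2458*1/(3*(-18 + 34)) - a(54) = -2458*1/(3*(-18 + 34)) - (16 - 1*54³ - 32*54 + 18*54²) = -2458/(3*16) - (16 - 1*157464 - 1728 + 18*2916) = -2458/48 - (16 - 157464 - 1728 + 52488) = -2458*1/48 - 1*(-106688) = -1229/24 + 106688 = 2559283/24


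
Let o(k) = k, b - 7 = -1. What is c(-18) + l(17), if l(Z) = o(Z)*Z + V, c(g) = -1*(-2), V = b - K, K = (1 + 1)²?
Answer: 293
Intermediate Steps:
b = 6 (b = 7 - 1 = 6)
K = 4 (K = 2² = 4)
V = 2 (V = 6 - 1*4 = 6 - 4 = 2)
c(g) = 2
l(Z) = 2 + Z² (l(Z) = Z*Z + 2 = Z² + 2 = 2 + Z²)
c(-18) + l(17) = 2 + (2 + 17²) = 2 + (2 + 289) = 2 + 291 = 293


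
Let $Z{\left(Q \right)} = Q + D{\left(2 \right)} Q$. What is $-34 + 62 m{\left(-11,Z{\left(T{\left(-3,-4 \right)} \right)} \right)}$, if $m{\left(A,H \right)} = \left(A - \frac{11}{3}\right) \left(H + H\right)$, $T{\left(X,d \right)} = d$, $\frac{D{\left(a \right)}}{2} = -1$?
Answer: $- \frac{21926}{3} \approx -7308.7$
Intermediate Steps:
$D{\left(a \right)} = -2$ ($D{\left(a \right)} = 2 \left(-1\right) = -2$)
$Z{\left(Q \right)} = - Q$ ($Z{\left(Q \right)} = Q - 2 Q = - Q$)
$m{\left(A,H \right)} = 2 H \left(- \frac{11}{3} + A\right)$ ($m{\left(A,H \right)} = \left(A - \frac{11}{3}\right) 2 H = \left(- \frac{11}{3} + A\right) 2 H = 2 H \left(- \frac{11}{3} + A\right)$)
$-34 + 62 m{\left(-11,Z{\left(T{\left(-3,-4 \right)} \right)} \right)} = -34 + 62 \frac{2 \left(\left(-1\right) \left(-4\right)\right) \left(-11 + 3 \left(-11\right)\right)}{3} = -34 + 62 \cdot \frac{2}{3} \cdot 4 \left(-11 - 33\right) = -34 + 62 \cdot \frac{2}{3} \cdot 4 \left(-44\right) = -34 + 62 \left(- \frac{352}{3}\right) = -34 - \frac{21824}{3} = - \frac{21926}{3}$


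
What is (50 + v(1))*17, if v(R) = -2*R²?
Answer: 816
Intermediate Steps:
(50 + v(1))*17 = (50 - 2*1²)*17 = (50 - 2*1)*17 = (50 - 2)*17 = 48*17 = 816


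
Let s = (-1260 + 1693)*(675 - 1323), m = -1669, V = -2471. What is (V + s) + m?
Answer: -284724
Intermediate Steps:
s = -280584 (s = 433*(-648) = -280584)
(V + s) + m = (-2471 - 280584) - 1669 = -283055 - 1669 = -284724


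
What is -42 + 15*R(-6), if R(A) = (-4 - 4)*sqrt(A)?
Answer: -42 - 120*I*sqrt(6) ≈ -42.0 - 293.94*I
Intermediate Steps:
R(A) = -8*sqrt(A)
-42 + 15*R(-6) = -42 + 15*(-8*I*sqrt(6)) = -42 - 120*I*sqrt(6)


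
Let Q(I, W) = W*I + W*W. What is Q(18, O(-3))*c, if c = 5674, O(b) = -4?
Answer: -317744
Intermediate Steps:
Q(I, W) = W² + I*W (Q(I, W) = I*W + W² = W² + I*W)
Q(18, O(-3))*c = -4*(18 - 4)*5674 = -4*14*5674 = -56*5674 = -317744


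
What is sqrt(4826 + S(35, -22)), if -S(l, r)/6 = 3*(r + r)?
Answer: 53*sqrt(2) ≈ 74.953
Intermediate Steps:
S(l, r) = -36*r (S(l, r) = -18*(r + r) = -18*2*r = -36*r)
sqrt(4826 + S(35, -22)) = sqrt(4826 - 36*(-22)) = sqrt(4826 + 792) = sqrt(5618) = 53*sqrt(2)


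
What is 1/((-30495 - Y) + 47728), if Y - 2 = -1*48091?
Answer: 1/65322 ≈ 1.5309e-5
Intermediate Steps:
Y = -48089 (Y = 2 - 1*48091 = 2 - 48091 = -48089)
1/((-30495 - Y) + 47728) = 1/((-30495 - 1*(-48089)) + 47728) = 1/((-30495 + 48089) + 47728) = 1/(17594 + 47728) = 1/65322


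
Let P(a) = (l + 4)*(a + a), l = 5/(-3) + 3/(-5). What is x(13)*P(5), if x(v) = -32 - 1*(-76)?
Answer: 2288/3 ≈ 762.67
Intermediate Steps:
x(v) = 44 (x(v) = -32 + 76 = 44)
l = -34/15 (l = 5*(-⅓) + 3*(-⅕) = -5/3 - ⅗ = -34/15 ≈ -2.2667)
P(a) = 52*a/15 (P(a) = (-34/15 + 4)*(a + a) = 26*(2*a)/15 = 52*a/15)
x(13)*P(5) = 44*((52/15)*5) = 44*(52/3) = 2288/3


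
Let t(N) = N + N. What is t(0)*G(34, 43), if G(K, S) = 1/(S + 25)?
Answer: 0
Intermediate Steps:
t(N) = 2*N
G(K, S) = 1/(25 + S)
t(0)*G(34, 43) = (2*0)/(25 + 43) = 0/68 = 0*(1/68) = 0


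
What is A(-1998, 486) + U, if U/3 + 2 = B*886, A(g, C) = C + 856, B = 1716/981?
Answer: 652416/109 ≈ 5985.5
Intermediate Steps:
B = 572/327 (B = 1716*(1/981) = 572/327 ≈ 1.7492)
A(g, C) = 856 + C
U = 506138/109 (U = -6 + 3*((572/327)*886) = -6 + 3*(506792/327) = -6 + 506792/109 = 506138/109 ≈ 4643.5)
A(-1998, 486) + U = (856 + 486) + 506138/109 = 1342 + 506138/109 = 652416/109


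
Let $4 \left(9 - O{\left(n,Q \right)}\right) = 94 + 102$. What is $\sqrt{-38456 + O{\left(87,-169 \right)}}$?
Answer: $4 i \sqrt{2406} \approx 196.2 i$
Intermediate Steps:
$O{\left(n,Q \right)} = -40$ ($O{\left(n,Q \right)} = 9 - \frac{94 + 102}{4} = 9 - 49 = -40$)
$\sqrt{-38456 + O{\left(87,-169 \right)}} = \sqrt{-38456 - 40} = \sqrt{-38496} = 4 i \sqrt{2406}$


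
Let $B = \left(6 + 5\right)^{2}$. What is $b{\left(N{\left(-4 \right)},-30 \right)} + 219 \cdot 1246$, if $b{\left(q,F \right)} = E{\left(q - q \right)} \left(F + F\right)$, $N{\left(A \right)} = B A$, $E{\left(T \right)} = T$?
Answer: $272874$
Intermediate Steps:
$B = 121$ ($B = 11^{2} = 121$)
$N{\left(A \right)} = 121 A$
$b{\left(q,F \right)} = 0$ ($b{\left(q,F \right)} = \left(q - q\right) \left(F + F\right) = 0 \cdot 2 F = 0$)
$b{\left(N{\left(-4 \right)},-30 \right)} + 219 \cdot 1246 = 0 + 219 \cdot 1246 = 0 + 272874 = 272874$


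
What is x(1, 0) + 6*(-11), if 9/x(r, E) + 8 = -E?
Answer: -537/8 ≈ -67.125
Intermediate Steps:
x(r, E) = 9/(-8 - E)
x(1, 0) + 6*(-11) = -9/(8 + 0) + 6*(-11) = -9/8 - 66 = -537/8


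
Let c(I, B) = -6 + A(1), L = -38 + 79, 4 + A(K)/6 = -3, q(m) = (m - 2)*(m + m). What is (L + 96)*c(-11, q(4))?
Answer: -6576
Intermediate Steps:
q(m) = 2*m*(-2 + m) (q(m) = (-2 + m)*(2*m) = 2*m*(-2 + m))
A(K) = -42 (A(K) = -24 + 6*(-3) = -24 - 18 = -42)
L = 41
c(I, B) = -48 (c(I, B) = -6 - 42 = -48)
(L + 96)*c(-11, q(4)) = (41 + 96)*(-48) = 137*(-48) = -6576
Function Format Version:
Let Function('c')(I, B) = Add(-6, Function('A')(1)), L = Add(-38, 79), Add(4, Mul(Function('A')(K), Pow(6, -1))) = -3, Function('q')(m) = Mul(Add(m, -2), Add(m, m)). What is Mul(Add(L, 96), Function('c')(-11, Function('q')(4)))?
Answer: -6576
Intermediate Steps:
Function('q')(m) = Mul(2, m, Add(-2, m)) (Function('q')(m) = Mul(Add(-2, m), Mul(2, m)) = Mul(2, m, Add(-2, m)))
Function('A')(K) = -42 (Function('A')(K) = Add(-24, Mul(6, -3)) = Add(-24, -18) = -42)
L = 41
Function('c')(I, B) = -48 (Function('c')(I, B) = Add(-6, -42) = -48)
Mul(Add(L, 96), Function('c')(-11, Function('q')(4))) = Mul(Add(41, 96), -48) = Mul(137, -48) = -6576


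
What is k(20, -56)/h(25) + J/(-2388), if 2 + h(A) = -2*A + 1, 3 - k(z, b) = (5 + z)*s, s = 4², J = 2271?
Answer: 277405/40596 ≈ 6.8333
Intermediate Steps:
s = 16
k(z, b) = -77 - 16*z (k(z, b) = 3 - (5 + z)*16 = 3 - (80 + 16*z) = 3 + (-80 - 16*z) = -77 - 16*z)
h(A) = -1 - 2*A (h(A) = -2 + (-2*A + 1) = -2 + (1 - 2*A) = -1 - 2*A)
k(20, -56)/h(25) + J/(-2388) = (-77 - 16*20)/(-1 - 2*25) + 2271/(-2388) = (-77 - 320)/(-1 - 50) + 2271*(-1/2388) = -397/(-51) - 757/796 = -397*(-1/51) - 757/796 = 397/51 - 757/796 = 277405/40596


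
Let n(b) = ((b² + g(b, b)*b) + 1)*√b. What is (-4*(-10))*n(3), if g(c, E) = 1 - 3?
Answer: 160*√3 ≈ 277.13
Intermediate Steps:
g(c, E) = -2
n(b) = √b*(1 + b² - 2*b) (n(b) = ((b² - 2*b) + 1)*√b = (1 + b² - 2*b)*√b = √b*(1 + b² - 2*b))
(-4*(-10))*n(3) = (-4*(-10))*(√3*(1 + 3² - 2*3)) = 40*(√3*(1 + 9 - 6)) = 40*(√3*4) = 40*(4*√3) = 160*√3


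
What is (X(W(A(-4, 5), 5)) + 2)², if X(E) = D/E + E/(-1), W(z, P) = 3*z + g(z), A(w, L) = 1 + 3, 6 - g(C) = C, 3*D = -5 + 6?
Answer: 253009/1764 ≈ 143.43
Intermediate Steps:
D = ⅓ (D = (-5 + 6)/3 = (⅓)*1 = ⅓ ≈ 0.33333)
g(C) = 6 - C
A(w, L) = 4
W(z, P) = 6 + 2*z (W(z, P) = 3*z + (6 - z) = 6 + 2*z)
X(E) = -E + 1/(3*E) (X(E) = 1/(3*E) + E/(-1) = 1/(3*E) + E*(-1) = 1/(3*E) - E = -E + 1/(3*E))
(X(W(A(-4, 5), 5)) + 2)² = ((-(6 + 2*4) + 1/(3*(6 + 2*4))) + 2)² = ((-(6 + 8) + 1/(3*(6 + 8))) + 2)² = ((-1*14 + (⅓)/14) + 2)² = ((-14 + (⅓)*(1/14)) + 2)² = ((-14 + 1/42) + 2)² = (-587/42 + 2)² = (-503/42)² = 253009/1764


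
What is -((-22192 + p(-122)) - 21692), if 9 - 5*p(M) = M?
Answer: 219289/5 ≈ 43858.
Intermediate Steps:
p(M) = 9/5 - M/5
-((-22192 + p(-122)) - 21692) = -((-22192 + (9/5 - 1/5*(-122))) - 21692) = -((-22192 + (9/5 + 122/5)) - 21692) = -((-22192 + 131/5) - 21692) = -(-110829/5 - 21692) = -1*(-219289/5) = 219289/5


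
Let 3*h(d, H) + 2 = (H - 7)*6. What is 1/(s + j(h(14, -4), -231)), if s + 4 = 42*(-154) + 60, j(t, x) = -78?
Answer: -1/6490 ≈ -0.00015408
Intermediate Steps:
h(d, H) = -44/3 + 2*H (h(d, H) = -⅔ + ((H - 7)*6)/3 = -⅔ + ((-7 + H)*6)/3 = -⅔ + (-42 + 6*H)/3 = -⅔ + (-14 + 2*H) = -44/3 + 2*H)
s = -6412 (s = -4 + (42*(-154) + 60) = -4 + (-6468 + 60) = -4 - 6408 = -6412)
1/(s + j(h(14, -4), -231)) = 1/(-6412 - 78) = 1/(-6490) = -1/6490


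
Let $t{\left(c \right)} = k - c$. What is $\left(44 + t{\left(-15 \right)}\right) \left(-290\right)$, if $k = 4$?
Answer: $-18270$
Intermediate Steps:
$t{\left(c \right)} = 4 - c$
$\left(44 + t{\left(-15 \right)}\right) \left(-290\right) = \left(44 + \left(4 - -15\right)\right) \left(-290\right) = \left(44 + \left(4 + 15\right)\right) \left(-290\right) = \left(44 + 19\right) \left(-290\right) = 63 \left(-290\right) = -18270$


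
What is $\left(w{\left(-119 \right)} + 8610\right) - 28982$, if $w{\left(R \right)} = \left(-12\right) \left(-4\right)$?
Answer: $-20324$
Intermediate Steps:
$w{\left(R \right)} = 48$
$\left(w{\left(-119 \right)} + 8610\right) - 28982 = \left(48 + 8610\right) - 28982 = 8658 - 28982 = -20324$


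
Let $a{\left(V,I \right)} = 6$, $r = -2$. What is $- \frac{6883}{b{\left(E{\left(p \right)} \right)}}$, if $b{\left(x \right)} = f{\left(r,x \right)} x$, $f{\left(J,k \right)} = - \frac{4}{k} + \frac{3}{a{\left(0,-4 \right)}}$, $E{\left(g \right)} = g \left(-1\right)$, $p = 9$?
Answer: $\frac{13766}{17} \approx 809.76$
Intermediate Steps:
$E{\left(g \right)} = - g$
$f{\left(J,k \right)} = \frac{1}{2} - \frac{4}{k}$ ($f{\left(J,k \right)} = - \frac{4}{k} + \frac{3}{6} = - \frac{4}{k} + 3 \cdot \frac{1}{6} = - \frac{4}{k} + \frac{1}{2} = \frac{1}{2} - \frac{4}{k}$)
$b{\left(x \right)} = -4 + \frac{x}{2}$ ($b{\left(x \right)} = \frac{-8 + x}{2 x} x = -4 + \frac{x}{2}$)
$- \frac{6883}{b{\left(E{\left(p \right)} \right)}} = - \frac{6883}{-4 + \frac{\left(-1\right) 9}{2}} = - \frac{6883}{-4 + \frac{1}{2} \left(-9\right)} = - \frac{6883}{-4 - \frac{9}{2}} = - \frac{6883}{- \frac{17}{2}} = \left(-6883\right) \left(- \frac{2}{17}\right) = \frac{13766}{17}$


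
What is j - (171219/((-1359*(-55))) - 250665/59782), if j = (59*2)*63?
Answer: 11075542432409/1489468530 ≈ 7435.9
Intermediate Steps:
j = 7434 (j = 118*63 = 7434)
j - (171219/((-1359*(-55))) - 250665/59782) = 7434 - (171219/((-1359*(-55))) - 250665/59782) = 7434 - (171219/74745 - 250665*1/59782) = 7434 - (171219*(1/74745) - 250665/59782) = 7434 - (57073/24915 - 250665/59782) = 7434 - 1*(-2833380389/1489468530) = 7434 + 2833380389/1489468530 = 11075542432409/1489468530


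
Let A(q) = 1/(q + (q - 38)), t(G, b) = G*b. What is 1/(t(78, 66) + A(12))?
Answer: 14/72071 ≈ 0.00019425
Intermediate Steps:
A(q) = 1/(-38 + 2*q) (A(q) = 1/(q + (-38 + q)) = 1/(-38 + 2*q))
1/(t(78, 66) + A(12)) = 1/(78*66 + 1/(2*(-19 + 12))) = 1/(5148 + (1/2)/(-7)) = 1/(5148 + (1/2)*(-1/7)) = 1/(5148 - 1/14) = 1/(72071/14) = 14/72071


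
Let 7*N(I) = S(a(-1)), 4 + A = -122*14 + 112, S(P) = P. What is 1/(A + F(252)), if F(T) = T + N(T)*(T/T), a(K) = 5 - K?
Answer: -7/9430 ≈ -0.00074231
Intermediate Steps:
A = -1600 (A = -4 + (-122*14 + 112) = -4 + (-1708 + 112) = -4 - 1596 = -1600)
N(I) = 6/7 (N(I) = (5 - 1*(-1))/7 = (5 + 1)/7 = (⅐)*6 = 6/7)
F(T) = 6/7 + T (F(T) = T + 6*(T/T)/7 = T + (6/7)*1 = T + 6/7 = 6/7 + T)
1/(A + F(252)) = 1/(-1600 + (6/7 + 252)) = 1/(-1600 + 1770/7) = 1/(-9430/7) = -7/9430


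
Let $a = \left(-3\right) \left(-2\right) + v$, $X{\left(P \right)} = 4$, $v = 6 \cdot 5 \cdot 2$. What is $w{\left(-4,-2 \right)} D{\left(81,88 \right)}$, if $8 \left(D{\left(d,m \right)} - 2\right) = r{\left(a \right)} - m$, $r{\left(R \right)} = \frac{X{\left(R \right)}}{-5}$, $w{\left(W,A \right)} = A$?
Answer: $\frac{91}{5} \approx 18.2$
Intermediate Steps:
$v = 60$ ($v = 30 \cdot 2 = 60$)
$a = 66$ ($a = \left(-3\right) \left(-2\right) + 60 = 6 + 60 = 66$)
$r{\left(R \right)} = - \frac{4}{5}$ ($r{\left(R \right)} = \frac{4}{-5} = 4 \left(- \frac{1}{5}\right) = - \frac{4}{5}$)
$D{\left(d,m \right)} = \frac{19}{10} - \frac{m}{8}$ ($D{\left(d,m \right)} = 2 + \frac{- \frac{4}{5} - m}{8} = 2 - \left(\frac{1}{10} + \frac{m}{8}\right) = \frac{19}{10} - \frac{m}{8}$)
$w{\left(-4,-2 \right)} D{\left(81,88 \right)} = - 2 \left(\frac{19}{10} - 11\right) = \left(-2\right) \left(- \frac{91}{10}\right) = \frac{91}{5}$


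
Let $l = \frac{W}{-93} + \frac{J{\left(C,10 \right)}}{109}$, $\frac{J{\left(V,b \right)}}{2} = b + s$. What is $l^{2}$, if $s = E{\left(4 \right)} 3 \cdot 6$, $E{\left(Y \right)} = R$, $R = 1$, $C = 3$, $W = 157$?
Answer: $\frac{141729025}{102758769} \approx 1.3792$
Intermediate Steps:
$E{\left(Y \right)} = 1$
$s = 18$ ($s = 1 \cdot 3 \cdot 6 = 3 \cdot 6 = 18$)
$J{\left(V,b \right)} = 36 + 2 b$ ($J{\left(V,b \right)} = 2 \left(b + 18\right) = 2 \left(18 + b\right) = 36 + 2 b$)
$l = - \frac{11905}{10137}$ ($l = \frac{157}{-93} + \frac{36 + 2 \cdot 10}{109} = 157 \left(- \frac{1}{93}\right) + \left(36 + 20\right) \frac{1}{109} = - \frac{157}{93} + 56 \cdot \frac{1}{109} = - \frac{157}{93} + \frac{56}{109} = - \frac{11905}{10137} \approx -1.1744$)
$l^{2} = \left(- \frac{11905}{10137}\right)^{2} = \frac{141729025}{102758769}$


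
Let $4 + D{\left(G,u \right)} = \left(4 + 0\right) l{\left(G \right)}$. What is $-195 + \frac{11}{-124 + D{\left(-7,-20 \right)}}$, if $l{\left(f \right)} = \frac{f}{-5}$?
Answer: $- \frac{119395}{612} \approx -195.09$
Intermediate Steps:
$l{\left(f \right)} = - \frac{f}{5}$ ($l{\left(f \right)} = f \left(- \frac{1}{5}\right) = - \frac{f}{5}$)
$D{\left(G,u \right)} = -4 - \frac{4 G}{5}$ ($D{\left(G,u \right)} = -4 + \left(4 + 0\right) \left(- \frac{G}{5}\right) = -4 + 4 \left(- \frac{G}{5}\right) = -4 - \frac{4 G}{5}$)
$-195 + \frac{11}{-124 + D{\left(-7,-20 \right)}} = -195 + \frac{11}{-124 - - \frac{8}{5}} = -195 + \frac{11}{-124 + \left(-4 + \frac{28}{5}\right)} = -195 + \frac{11}{-124 + \frac{8}{5}} = -195 + \frac{11}{- \frac{612}{5}} = -195 + 11 \left(- \frac{5}{612}\right) = -195 - \frac{55}{612} = - \frac{119395}{612}$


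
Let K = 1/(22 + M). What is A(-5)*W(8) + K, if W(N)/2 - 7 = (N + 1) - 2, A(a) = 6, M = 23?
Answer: 7561/45 ≈ 168.02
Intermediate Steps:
K = 1/45 (K = 1/(22 + 23) = 1/45 ≈ 0.022222)
W(N) = 12 + 2*N (W(N) = 14 + 2*((N + 1) - 2) = 14 + 2*((1 + N) - 2) = 14 + 2*(-1 + N) = 14 + (-2 + 2*N) = 12 + 2*N)
A(-5)*W(8) + K = 6*(12 + 2*8) + 1/45 = 6*(12 + 16) + 1/45 = 6*28 + 1/45 = 168 + 1/45 = 7561/45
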